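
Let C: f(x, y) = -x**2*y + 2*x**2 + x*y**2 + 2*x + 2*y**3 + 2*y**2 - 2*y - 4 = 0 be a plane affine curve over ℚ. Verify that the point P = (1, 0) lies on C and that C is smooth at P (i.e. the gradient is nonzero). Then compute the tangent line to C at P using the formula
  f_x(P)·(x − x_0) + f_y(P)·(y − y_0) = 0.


Tangent line at P: 6*x - 3*y - 6 = 0.

Step 1: f(1, 0) = 0, so P lies on C.
Step 2: partial derivatives
  f_x(x, y) = -2*x*y + 4*x + y**2 + 2, f_y(x, y) = -x**2 + 2*x*y + 6*y**2 + 4*y - 2.
  f_x(P) = 6, f_y(P) = -3 (gradient nonzero, so P is smooth).
Step 3: tangent line at P: 6·(x − 1) + -3·(y − 0) = 0.
Expanding: 6*x - 3*y - 6 = 0.


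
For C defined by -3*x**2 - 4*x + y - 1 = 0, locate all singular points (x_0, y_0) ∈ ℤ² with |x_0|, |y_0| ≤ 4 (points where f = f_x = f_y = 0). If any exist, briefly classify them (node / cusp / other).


No singular points in the scanned grid; C is smooth there.

Compute partial derivatives:
  f_x = -6*x - 4.
  f_y = 1.
f_y = 1 is a nonzero constant, so f_y never vanishes: no point (x, y) can satisfy f = f_x = f_y = 0. In particular no (x, y) ∈ {−4, ..., 4}² is singular; the curve is smooth.


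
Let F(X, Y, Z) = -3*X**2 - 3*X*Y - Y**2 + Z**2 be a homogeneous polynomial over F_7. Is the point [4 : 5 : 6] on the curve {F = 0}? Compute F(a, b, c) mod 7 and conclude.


F(4,5,6) ≡ 1 (mod 7); P is NOT on the curve.

Evaluate F(4, 5, 6) term-by-term (mod 7).
  -3*X**2 ↦ -3·16·1·1 = -48
  -3*X*Y ↦ -3·4·5·1 = -60
  -Y**2 ↦ -1·1·25·1 = -25
  Z**2 ↦ 1·1·1·36 = 36
Sum: F(4, 5, 6) = (-48) + (-60) + (-25) + (36) = -97.
Reducing mod 7: -97 ≡ 1 (mod 7).
Since F(a, b, c) ≡ 1 ≠ 0 (mod 7), P does NOT lie on the curve.


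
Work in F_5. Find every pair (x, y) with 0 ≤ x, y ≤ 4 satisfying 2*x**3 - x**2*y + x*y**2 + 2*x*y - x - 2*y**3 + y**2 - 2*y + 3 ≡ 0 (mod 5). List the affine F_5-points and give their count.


Affine F_5-points: {(0, 1), (1, 3), (3, 4), (4, 1)}; count = 4.

For each of the 25 pairs (x, y) ∈ F_5², evaluate f(x, y) mod 5. Record the zeros.
  x = 0: [0↦3, 1↦0, 2↦2, 3↦2, 4↦3]  zeros at y ∈ {1}
  x = 1: [0↦4, 1↦3, 2↦4, 3↦0, 4↦4]  zeros at y ∈ {3}
  x = 2: [0↦2, 1↦1, 2↦4, 3↦4, 4↦4]  zeros at y ∈ ∅
  x = 3: [0↦4, 1↦1, 2↦4, 3↦1, 4↦0]  zeros at y ∈ {4}
  x = 4: [0↦2, 1↦0, 2↦1, 3↦3, 4↦4]  zeros at y ∈ {1}
Collecting zeros: affine points = {(0, 1), (1, 3), (3, 4), (4, 1)}.
Total count |C(F_5)_aff| = 4.


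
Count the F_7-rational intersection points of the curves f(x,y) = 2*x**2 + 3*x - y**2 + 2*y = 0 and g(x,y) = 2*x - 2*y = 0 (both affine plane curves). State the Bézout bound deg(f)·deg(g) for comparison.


Common zeros: {(0, 0), (2, 2)}; count = 2; Bézout bound = 2.

deg(f) = 2, deg(g) = 1, so Bézout bound = 2.
Scan x ∈ F_7. For each x, list the y ∈ F_7 with f(x, y) ≡ 0 and those with g(x, y) ≡ 0 (mod 7); the common zeros in that column are the intersection.
  x = 0: f ≡ 0 at y ∈ {0, 2}; g ≡ 0 at y ∈ {0}; common: {0}.
  x = 1: f ≡ 0 at y ∈ ∅; g ≡ 0 at y ∈ {1}; common: ∅.
  x = 2: f ≡ 0 at y ∈ {0, 2}; g ≡ 0 at y ∈ {2}; common: {2}.
  x = 3: f ≡ 0 at y ∈ {1}; g ≡ 0 at y ∈ {3}; common: ∅.
  x = 4: f ≡ 0 at y ∈ ∅; g ≡ 0 at y ∈ {4}; common: ∅.
  x = 5: f ≡ 0 at y ∈ ∅; g ≡ 0 at y ∈ {5}; common: ∅.
  x = 6: f ≡ 0 at y ∈ {1}; g ≡ 0 at y ∈ {6}; common: ∅.
Collecting: common zeros = {(0, 0), (2, 2)}, so the count is 2.
Comparison with the Bézout bound: 2 ≤ 2 = deg(f)·deg(g), as expected for curves with no common component (the bound is attained).


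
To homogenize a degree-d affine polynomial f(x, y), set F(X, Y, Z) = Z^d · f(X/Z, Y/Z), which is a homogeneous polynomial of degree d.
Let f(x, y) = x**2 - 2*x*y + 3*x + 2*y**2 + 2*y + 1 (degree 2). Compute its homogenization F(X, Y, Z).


F(X, Y, Z) = X**2 - 2*X*Y + 3*X*Z + 2*Y**2 + 2*Y*Z + Z**2

deg(f) = 2.
Substitute x = X/Z, y = Y/Z into f, then multiply by Z^2.
  monomial 1·x^2·y^0 ↦ 1·X^2·Y^0·Z^0.
  monomial -2·x^1·y^1 ↦ -2·X^1·Y^1·Z^0.
  monomial 3·x^1·y^0 ↦ 3·X^1·Y^0·Z^1.
  monomial 2·x^0·y^2 ↦ 2·X^0·Y^2·Z^0.
  monomial 2·x^0·y^1 ↦ 2·X^0·Y^1·Z^1.
  monomial 1·x^0·y^0 ↦ 1·X^0·Y^0·Z^2.
Collecting: F(X, Y, Z) = X**2 - 2*X*Y + 3*X*Z + 2*Y**2 + 2*Y*Z + Z**2.


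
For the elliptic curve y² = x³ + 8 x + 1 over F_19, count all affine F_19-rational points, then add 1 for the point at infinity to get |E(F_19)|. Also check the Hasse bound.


Affine points = {(0, 1), (0, 18), (2, 5), (2, 14), (7, 1), (7, 18), (8, 8), (8, 11), (9, 2), (9, 17), (10, 6), (10, 13), (12, 1), (12, 18), (14, 8), (14, 11), (15, 0), (16, 8), (16, 11), (18, 7), (18, 12)}; affine count = 21; |E(F_19)| = 22.

Discriminant check: Δ ∝ 4a³ + 27b² = 4·8³ + 27·1² = 4·512 + 27·1 ≡ 4 (mod 19). Nonzero ⇒ E is nonsingular.
For each x ∈ F_19, compute rhs = x³ + 8·x + 1 mod 19, then count y ∈ F_19 with y² ≡ rhs.
  x = 0: rhs = 1, matching y values: 1, 18 (2 points).
  x = 1: rhs = 10, matching y values: none (0 points).
  x = 2: rhs = 6, matching y values: 5, 14 (2 points).
  x = 3: rhs = 14, matching y values: none (0 points).
  x = 4: rhs = 2, matching y values: none (0 points).
  x = 5: rhs = 14, matching y values: none (0 points).
  x = 6: rhs = 18, matching y values: none (0 points).
  x = 7: rhs = 1, matching y values: 1, 18 (2 points).
  x = 8: rhs = 7, matching y values: 8, 11 (2 points).
  x = 9: rhs = 4, matching y values: 2, 17 (2 points).
  x = 10: rhs = 17, matching y values: 6, 13 (2 points).
  x = 11: rhs = 14, matching y values: none (0 points).
  x = 12: rhs = 1, matching y values: 1, 18 (2 points).
  x = 13: rhs = 3, matching y values: none (0 points).
  x = 14: rhs = 7, matching y values: 8, 11 (2 points).
  x = 15: rhs = 0, matching y values: 0 (1 points).
  x = 16: rhs = 7, matching y values: 8, 11 (2 points).
  x = 17: rhs = 15, matching y values: none (0 points).
  x = 18: rhs = 11, matching y values: 7, 12 (2 points).
Total affine count: 21.
Full point count |E(F_19)| = 21 + 1 = 22.
Hasse bound: |22 − (19+1)| = |2| = 2 ≤ 2√19 ≈ 8.7178 ✓.


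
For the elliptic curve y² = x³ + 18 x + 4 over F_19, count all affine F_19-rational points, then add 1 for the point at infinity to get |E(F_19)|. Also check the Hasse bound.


Affine points = {(0, 2), (0, 17), (1, 2), (1, 17), (3, 3), (3, 16), (4, 8), (4, 11), (6, 9), (6, 10), (7, 6), (7, 13), (10, 5), (10, 14), (14, 6), (14, 13), (15, 1), (15, 18), (17, 6), (17, 13), (18, 2), (18, 17)}; affine count = 22; |E(F_19)| = 23.

Discriminant check: Δ ∝ 4a³ + 27b² = 4·18³ + 27·4² = 4·5832 + 27·16 ≡ 10 (mod 19). Nonzero ⇒ E is nonsingular.
For each x ∈ F_19, compute rhs = x³ + 18·x + 4 mod 19, then count y ∈ F_19 with y² ≡ rhs.
  x = 0: rhs = 4, matching y values: 2, 17 (2 points).
  x = 1: rhs = 4, matching y values: 2, 17 (2 points).
  x = 2: rhs = 10, matching y values: none (0 points).
  x = 3: rhs = 9, matching y values: 3, 16 (2 points).
  x = 4: rhs = 7, matching y values: 8, 11 (2 points).
  x = 5: rhs = 10, matching y values: none (0 points).
  x = 6: rhs = 5, matching y values: 9, 10 (2 points).
  x = 7: rhs = 17, matching y values: 6, 13 (2 points).
  x = 8: rhs = 14, matching y values: none (0 points).
  x = 9: rhs = 2, matching y values: none (0 points).
  x = 10: rhs = 6, matching y values: 5, 14 (2 points).
  x = 11: rhs = 13, matching y values: none (0 points).
  x = 12: rhs = 10, matching y values: none (0 points).
  x = 13: rhs = 3, matching y values: none (0 points).
  x = 14: rhs = 17, matching y values: 6, 13 (2 points).
  x = 15: rhs = 1, matching y values: 1, 18 (2 points).
  x = 16: rhs = 18, matching y values: none (0 points).
  x = 17: rhs = 17, matching y values: 6, 13 (2 points).
  x = 18: rhs = 4, matching y values: 2, 17 (2 points).
Total affine count: 22.
Full point count |E(F_19)| = 22 + 1 = 23.
Hasse bound: |23 − (19+1)| = |3| = 3 ≤ 2√19 ≈ 8.7178 ✓.


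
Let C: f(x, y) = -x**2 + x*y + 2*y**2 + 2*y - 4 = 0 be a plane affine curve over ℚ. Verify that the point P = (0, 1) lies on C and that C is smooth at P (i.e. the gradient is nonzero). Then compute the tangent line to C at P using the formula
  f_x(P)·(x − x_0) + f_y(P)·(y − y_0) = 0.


Tangent line at P: x + 6*y - 6 = 0.

Step 1: f(0, 1) = 0, so P lies on C.
Step 2: partial derivatives
  f_x(x, y) = -2*x + y, f_y(x, y) = x + 4*y + 2.
  f_x(P) = 1, f_y(P) = 6 (gradient nonzero, so P is smooth).
Step 3: tangent line at P: 1·(x − 0) + 6·(y − 1) = 0.
Expanding: x + 6*y - 6 = 0.


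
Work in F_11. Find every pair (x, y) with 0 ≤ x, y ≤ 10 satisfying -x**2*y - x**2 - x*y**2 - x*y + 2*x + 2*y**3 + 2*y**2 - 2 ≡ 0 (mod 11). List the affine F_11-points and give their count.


Affine F_11-points: {(0, 2), (1, 1), (1, 5), (1, 10), (3, 6), (4, 8), (6, 2), (7, 6), (9, 5), (9, 7), (9, 8), (10, 1)}; count = 12.

For each of the 121 pairs (x, y) ∈ F_11², evaluate f(x, y) mod 11. Record the zeros.
  x = 0: [0↦9, 1↦2, 2↦0, 3↦4, 4↦4, 5↦1, 6↦7, 7↦1, 8↦6, 9↦1, 10↦9]  zeros at y ∈ {2}
  x = 1: [0↦10, 1↦0, 2↦4, 3↦1, 4↦3, 5↦0, 6↦4, 7↦5, 8↦4, 9↦2, 10↦0]  zeros at y ∈ {1, 5, 10}
  x = 2: [0↦9, 1↦5, 2↦2, 3↦1, 4↦3, 5↦9, 6↦9, 7↦4, 8↦6, 9↦5, 10↦2]  zeros at y ∈ ∅
  x = 3: [0↦6, 1↦6, 2↦5, 3↦4, 4↦4, 5↦6, 6↦0, 7↦9, 8↦1, 9↦10, 10↦4]  zeros at y ∈ {6}
  x = 4: [0↦1, 1↦3, 2↦2, 3↦10, 4↦6, 5↦2, 6↦10, 7↦9, 8↦0, 9↦6, 10↦6]  zeros at y ∈ {8}
  x = 5: [0↦5, 1↦7, 2↦4, 3↦8, 4↦9, 5↦8, 6↦6, 7↦4, 8↦3, 9↦4, 10↦8]  zeros at y ∈ ∅
  x = 6: [0↦7, 1↦7, 2↦0, 3↦9, 4↦2, 5↦2, 6↦10, 7↦5, 8↦10, 9↦4, 10↦10]  zeros at y ∈ {2}
  x = 7: [0↦7, 1↦3, 2↦1, 3↦2, 4↦7, 5↦6, 6↦0, 7↦1, 8↦10, 9↦6, 10↦1]  zeros at y ∈ {6}
  x = 8: [0↦5, 1↦6, 2↦7, 3↦9, 4↦2, 5↦9, 6↦9, 7↦3, 8↦3, 9↦10, 10↦3]  zeros at y ∈ ∅
  x = 9: [0↦1, 1↦5, 2↦7, 3↦8, 4↦9, 5↦0, 6↦4, 7↦0, 8↦0, 9↦5, 10↦5]  zeros at y ∈ {5, 7, 8}
  x = 10: [0↦6, 1↦0, 2↦1, 3↦10, 4↦6, 5↦1, 6↦7, 7↦3, 8↦1, 9↦2, 10↦7]  zeros at y ∈ {1}
Collecting zeros: affine points = {(0, 2), (1, 1), (1, 5), (1, 10), (3, 6), (4, 8), (6, 2), (7, 6), (9, 5), (9, 7), (9, 8), (10, 1)}.
Total count |C(F_11)_aff| = 12.


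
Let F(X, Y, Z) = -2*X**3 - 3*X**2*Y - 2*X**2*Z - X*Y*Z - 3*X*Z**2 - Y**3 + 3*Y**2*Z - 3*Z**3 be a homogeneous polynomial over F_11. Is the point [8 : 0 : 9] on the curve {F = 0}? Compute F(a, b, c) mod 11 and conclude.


F(8,0,9) ≡ 7 (mod 11); P is NOT on the curve.

Evaluate F(8, 0, 9) term-by-term (mod 11).
  -2*X**3 ↦ -2·512·1·1 = -1024
  -3*X**2*Y ↦ -3·64·0·1 = 0
  -2*X**2*Z ↦ -2·64·1·9 = -1152
  -X*Y*Z ↦ -1·8·0·9 = 0
  -3*X*Z**2 ↦ -3·8·1·81 = -1944
  -Y**3 ↦ -1·1·0·1 = 0
  3*Y**2*Z ↦ 3·1·0·9 = 0
  -3*Z**3 ↦ -3·1·1·729 = -2187
Sum: F(8, 0, 9) = (-1024) + (0) + (-1152) + (0) + (-1944) + (0) + (0) + (-2187) = -6307.
Reducing mod 11: -6307 ≡ 7 (mod 11).
Since F(a, b, c) ≡ 7 ≠ 0 (mod 11), P does NOT lie on the curve.


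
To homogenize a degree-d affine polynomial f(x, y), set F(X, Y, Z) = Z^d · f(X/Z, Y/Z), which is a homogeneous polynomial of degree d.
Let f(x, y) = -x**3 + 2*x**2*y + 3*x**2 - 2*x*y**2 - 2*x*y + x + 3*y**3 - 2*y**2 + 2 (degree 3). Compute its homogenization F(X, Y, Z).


F(X, Y, Z) = -X**3 + 2*X**2*Y + 3*X**2*Z - 2*X*Y**2 - 2*X*Y*Z + X*Z**2 + 3*Y**3 - 2*Y**2*Z + 2*Z**3

deg(f) = 3.
Substitute x = X/Z, y = Y/Z into f, then multiply by Z^3.
  monomial -1·x^3·y^0 ↦ -1·X^3·Y^0·Z^0.
  monomial 2·x^2·y^1 ↦ 2·X^2·Y^1·Z^0.
  monomial 3·x^2·y^0 ↦ 3·X^2·Y^0·Z^1.
  monomial -2·x^1·y^2 ↦ -2·X^1·Y^2·Z^0.
  monomial -2·x^1·y^1 ↦ -2·X^1·Y^1·Z^1.
  monomial 1·x^1·y^0 ↦ 1·X^1·Y^0·Z^2.
  monomial 3·x^0·y^3 ↦ 3·X^0·Y^3·Z^0.
  monomial -2·x^0·y^2 ↦ -2·X^0·Y^2·Z^1.
  monomial 2·x^0·y^0 ↦ 2·X^0·Y^0·Z^3.
Collecting: F(X, Y, Z) = -X**3 + 2*X**2*Y + 3*X**2*Z - 2*X*Y**2 - 2*X*Y*Z + X*Z**2 + 3*Y**3 - 2*Y**2*Z + 2*Z**3.


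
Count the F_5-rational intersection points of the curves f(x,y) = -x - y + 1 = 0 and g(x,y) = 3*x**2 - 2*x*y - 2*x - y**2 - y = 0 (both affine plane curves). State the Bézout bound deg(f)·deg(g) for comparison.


Common zeros: ∅; count = 0; Bézout bound = 2.

deg(f) = 1, deg(g) = 2, so Bézout bound = 2.
Scan x ∈ F_5. For each x, list the y ∈ F_5 with f(x, y) ≡ 0 and those with g(x, y) ≡ 0 (mod 5); the common zeros in that column are the intersection.
  x = 0: f ≡ 0 at y ∈ {1}; g ≡ 0 at y ∈ {0, 4}; common: ∅.
  x = 1: f ≡ 0 at y ∈ {0}; g ≡ 0 at y ∈ ∅; common: ∅.
  x = 2: f ≡ 0 at y ∈ {4}; g ≡ 0 at y ∈ ∅; common: ∅.
  x = 3: f ≡ 0 at y ∈ {3}; g ≡ 0 at y ∈ ∅; common: ∅.
  x = 4: f ≡ 0 at y ∈ {2}; g ≡ 0 at y ∈ {0, 1}; common: ∅.
Collecting: common zeros = ∅, so the count is 0.
Comparison with the Bézout bound: 0 ≤ 2 = deg(f)·deg(g), as expected for curves with no common component (the affine F_5-count falls short of the bound because intersections may lie at infinity, over extension fields, or carry multiplicity).


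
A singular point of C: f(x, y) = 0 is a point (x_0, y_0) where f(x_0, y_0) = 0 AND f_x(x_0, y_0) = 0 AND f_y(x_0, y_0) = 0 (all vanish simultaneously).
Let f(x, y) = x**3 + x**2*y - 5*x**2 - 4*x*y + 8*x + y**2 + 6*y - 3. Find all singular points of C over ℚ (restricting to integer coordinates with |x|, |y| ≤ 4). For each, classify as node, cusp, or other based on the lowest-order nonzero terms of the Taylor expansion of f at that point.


Singular points: {(2, -1)}; classification: cusp.

Compute partial derivatives:
  f_x = 3*x**2 + 2*x*y - 10*x - 4*y + 8.
  f_y = x**2 - 4*x + 2*y + 6.
Scan x_0 ∈ {−4, ..., 4}. For each x_0, f_y(x_0, y) is a polynomial in y; find its integer roots y ∈ {−4, ..., 4}, then test f_x and f at those candidates.
  x = -4: f_y(-4, y) = 2*y + 38; no integer root y with |y| ≤ 4.
  x = -3: f_y(-3, y) = 2*y + 27; no integer root y with |y| ≤ 4.
  x = -2: f_y(-2, y) = 2*y + 18; no integer root y with |y| ≤ 4.
  x = -1: f_y(-1, y) = 2*y + 11; no integer root y with |y| ≤ 4.
  x = 0: f_y(0, y) = 2*y + 6; vanishes at y ∈ {-3}. (0, -3): f_x = 20 ≠ 0.
  x = 1: f_y(1, y) = 2*y + 3; no integer root y with |y| ≤ 4.
  x = 2: f_y(2, y) = 2*y + 2; vanishes at y ∈ {-1}. (2, -1): f_x = 0, f = 0 — SINGULAR.
  x = 3: f_y(3, y) = 2*y + 3; no integer root y with |y| ≤ 4.
  x = 4: f_y(4, y) = 2*y + 6; vanishes at y ∈ {-3}. (4, -3): f_x = 4 ≠ 0.
Only singular point on the grid: (2, -1).
Classify: substitute x = 2 + u, y = -1 + v and expand: f = u**3 + u**2*v + v**2.
No constant or linear terms (consistent with a singular point). Quadratic part: v**2. Cubic part: u**3 + u**2*v.
The quadratic part v**2 is a perfect square, so there is a single (double) tangent line v = 0, i.e. y = -1. Restricting the cubic part to that line (v = 0) leaves u**3 ≠ 0, so f is not divisible by v and the branch is v² ≈ -u**3 to lowest order — this is a cusp.
Classification: cusp.


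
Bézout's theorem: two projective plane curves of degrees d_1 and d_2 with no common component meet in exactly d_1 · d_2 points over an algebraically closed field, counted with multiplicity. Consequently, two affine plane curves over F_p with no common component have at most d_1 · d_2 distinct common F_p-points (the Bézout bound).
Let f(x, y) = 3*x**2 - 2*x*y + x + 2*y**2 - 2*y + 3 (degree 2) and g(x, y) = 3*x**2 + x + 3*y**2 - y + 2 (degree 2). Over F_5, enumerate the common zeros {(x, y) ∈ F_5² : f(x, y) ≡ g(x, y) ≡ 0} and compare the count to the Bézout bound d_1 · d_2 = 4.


Common zeros: {(2, 4)}; count = 1; Bézout bound = 4.

deg(f) = 2, deg(g) = 2, so Bézout bound = 4.
Scan x ∈ F_5. For each x, list the y ∈ F_5 with f(x, y) ≡ 0 and those with g(x, y) ≡ 0 (mod 5); the common zeros in that column are the intersection.
  x = 0: f ≡ 0 at y ∈ {3}; g ≡ 0 at y ∈ ∅; common: ∅.
  x = 1: f ≡ 0 at y ∈ {1}; g ≡ 0 at y ∈ {3, 4}; common: ∅.
  x = 2: f ≡ 0 at y ∈ {4}; g ≡ 0 at y ∈ {3, 4}; common: {4}.
  x = 3: f ≡ 0 at y ∈ {2}; g ≡ 0 at y ∈ ∅; common: ∅.
  x = 4: f ≡ 0 at y ∈ {0}; g ≡ 0 at y ∈ ∅; common: ∅.
Collecting: common zeros = {(2, 4)}, so the count is 1.
Comparison with the Bézout bound: 1 ≤ 4 = deg(f)·deg(g), as expected for curves with no common component (the affine F_5-count falls short of the bound because intersections may lie at infinity, over extension fields, or carry multiplicity).


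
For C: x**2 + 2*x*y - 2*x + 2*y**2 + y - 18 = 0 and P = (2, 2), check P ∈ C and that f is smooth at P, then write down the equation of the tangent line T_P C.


Tangent line at P: 6*x + 13*y - 38 = 0.

Step 1: f(2, 2) = 0, so P lies on C.
Step 2: partial derivatives
  f_x(x, y) = 2*x + 2*y - 2, f_y(x, y) = 2*x + 4*y + 1.
  f_x(P) = 6, f_y(P) = 13 (gradient nonzero, so P is smooth).
Step 3: tangent line at P: 6·(x − 2) + 13·(y − 2) = 0.
Expanding: 6*x + 13*y - 38 = 0.


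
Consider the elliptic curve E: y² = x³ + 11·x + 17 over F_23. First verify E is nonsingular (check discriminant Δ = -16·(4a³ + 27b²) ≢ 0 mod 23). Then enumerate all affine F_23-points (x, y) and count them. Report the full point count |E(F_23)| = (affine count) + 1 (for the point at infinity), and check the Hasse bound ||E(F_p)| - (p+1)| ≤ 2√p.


Affine points = {(1, 11), (1, 12), (2, 1), (2, 22), (3, 10), (3, 13), (5, 6), (5, 17), (6, 0), (7, 0), (10, 0), (19, 1), (19, 22), (20, 7), (20, 16)}; affine count = 15; |E(F_23)| = 16.

Discriminant check: Δ ∝ 4a³ + 27b² = 4·11³ + 27·17² = 4·1331 + 27·289 ≡ 17 (mod 23). Nonzero ⇒ E is nonsingular.
For each x ∈ F_23, compute rhs = x³ + 11·x + 17 mod 23, then count y ∈ F_23 with y² ≡ rhs.
  x = 0: rhs = 17, matching y values: none (0 points).
  x = 1: rhs = 6, matching y values: 11, 12 (2 points).
  x = 2: rhs = 1, matching y values: 1, 22 (2 points).
  x = 3: rhs = 8, matching y values: 10, 13 (2 points).
  x = 4: rhs = 10, matching y values: none (0 points).
  x = 5: rhs = 13, matching y values: 6, 17 (2 points).
  x = 6: rhs = 0, matching y values: 0 (1 points).
  x = 7: rhs = 0, matching y values: 0 (1 points).
  x = 8: rhs = 19, matching y values: none (0 points).
  x = 9: rhs = 17, matching y values: none (0 points).
  x = 10: rhs = 0, matching y values: 0 (1 points).
  x = 11: rhs = 20, matching y values: none (0 points).
  x = 12: rhs = 14, matching y values: none (0 points).
  x = 13: rhs = 11, matching y values: none (0 points).
  x = 14: rhs = 17, matching y values: none (0 points).
  x = 15: rhs = 15, matching y values: none (0 points).
  x = 16: rhs = 11, matching y values: none (0 points).
  x = 17: rhs = 11, matching y values: none (0 points).
  x = 18: rhs = 21, matching y values: none (0 points).
  x = 19: rhs = 1, matching y values: 1, 22 (2 points).
  x = 20: rhs = 3, matching y values: 7, 16 (2 points).
  x = 21: rhs = 10, matching y values: none (0 points).
  x = 22: rhs = 5, matching y values: none (0 points).
Total affine count: 15.
Full point count |E(F_23)| = 15 + 1 = 16.
Hasse bound: |16 − (23+1)| = |-8| = 8 ≤ 2√23 ≈ 9.5917 ✓.


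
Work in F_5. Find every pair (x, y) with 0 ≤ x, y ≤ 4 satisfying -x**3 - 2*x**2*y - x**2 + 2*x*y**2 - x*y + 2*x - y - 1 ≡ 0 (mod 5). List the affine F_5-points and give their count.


Affine F_5-points: {(0, 4), (1, 3), (1, 4), (2, 2), (4, 2)}; count = 5.

For each of the 25 pairs (x, y) ∈ F_5², evaluate f(x, y) mod 5. Record the zeros.
  x = 0: [0↦4, 1↦3, 2↦2, 3↦1, 4↦0]  zeros at y ∈ {4}
  x = 1: [0↦4, 1↦2, 2↦4, 3↦0, 4↦0]  zeros at y ∈ {3, 4}
  x = 2: [0↦1, 1↦4, 2↦0, 3↦4, 4↦1]  zeros at y ∈ {2}
  x = 3: [0↦4, 1↦3, 2↦4, 3↦2, 4↦2]  zeros at y ∈ ∅
  x = 4: [0↦2, 1↦3, 2↦0, 3↦3, 4↦2]  zeros at y ∈ {2}
Collecting zeros: affine points = {(0, 4), (1, 3), (1, 4), (2, 2), (4, 2)}.
Total count |C(F_5)_aff| = 5.


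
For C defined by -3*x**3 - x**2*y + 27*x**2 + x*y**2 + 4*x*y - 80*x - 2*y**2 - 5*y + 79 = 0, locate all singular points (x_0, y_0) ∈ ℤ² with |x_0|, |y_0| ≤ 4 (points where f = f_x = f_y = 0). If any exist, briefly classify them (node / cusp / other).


Singular points: {(3, 1)}; classification: node.

Compute partial derivatives:
  f_x = -9*x**2 - 2*x*y + 54*x + y**2 + 4*y - 80.
  f_y = -x**2 + 2*x*y + 4*x - 4*y - 5.
Scan x_0 ∈ {−4, ..., 4}. For each x_0, f_y(x_0, y) is a polynomial in y; find its integer roots y ∈ {−4, ..., 4}, then test f_x and f at those candidates.
  x = -4: f_y(-4, y) = -12*y - 37; no integer root y with |y| ≤ 4.
  x = -3: f_y(-3, y) = -10*y - 26; no integer root y with |y| ≤ 4.
  x = -2: f_y(-2, y) = -8*y - 17; no integer root y with |y| ≤ 4.
  x = -1: f_y(-1, y) = -6*y - 10; no integer root y with |y| ≤ 4.
  x = 0: f_y(0, y) = -4*y - 5; no integer root y with |y| ≤ 4.
  x = 1: f_y(1, y) = -2*y - 2; vanishes at y ∈ {-1}. (1, -1): f_x = -36 ≠ 0.
  x = 2: f_y(2, y) = -1; no integer root y with |y| ≤ 4.
  x = 3: f_y(3, y) = 2*y - 2; vanishes at y ∈ {1}. (3, 1): f_x = 0, f = 0 — SINGULAR.
  x = 4: f_y(4, y) = 4*y - 5; no integer root y with |y| ≤ 4.
Only singular point on the grid: (3, 1).
Classify: substitute x = 3 + u, y = 1 + v and expand: f = -3*u**3 - u**2*v - u**2 + u*v**2 + v**2.
No constant or linear terms (consistent with a singular point). Quadratic part: -u**2 + v**2. Cubic part: -3*u**3 - u**2*v + u*v**2.
The quadratic part v**2 - u**2 = (v − u)(v + u) splits into two distinct linear factors, so there are two distinct tangent lines y − 1 = ±(x − 3) — this is a node (ordinary double point).
Classification: node.


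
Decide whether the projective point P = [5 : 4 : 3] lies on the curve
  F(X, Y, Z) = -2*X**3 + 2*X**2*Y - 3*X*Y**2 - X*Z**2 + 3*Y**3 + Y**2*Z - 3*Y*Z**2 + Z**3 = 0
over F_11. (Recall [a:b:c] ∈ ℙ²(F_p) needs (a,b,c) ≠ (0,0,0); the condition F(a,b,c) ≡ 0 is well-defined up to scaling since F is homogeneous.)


F(5,4,3) ≡ 0 (mod 11); P is on the curve.

Evaluate F(5, 4, 3) term-by-term (mod 11).
  -2*X**3 ↦ -2·125·1·1 = -250
  2*X**2*Y ↦ 2·25·4·1 = 200
  -3*X*Y**2 ↦ -3·5·16·1 = -240
  -X*Z**2 ↦ -1·5·1·9 = -45
  3*Y**3 ↦ 3·1·64·1 = 192
  Y**2*Z ↦ 1·1·16·3 = 48
  -3*Y*Z**2 ↦ -3·1·4·9 = -108
  Z**3 ↦ 1·1·1·27 = 27
Sum: F(5, 4, 3) = (-250) + (200) + (-240) + (-45) + (192) + (48) + (-108) + (27) = -176.
Reducing mod 11: -176 ≡ 0 (mod 11).
Since F(a, b, c) ≡ 0 (mod 11), P lies on the curve.


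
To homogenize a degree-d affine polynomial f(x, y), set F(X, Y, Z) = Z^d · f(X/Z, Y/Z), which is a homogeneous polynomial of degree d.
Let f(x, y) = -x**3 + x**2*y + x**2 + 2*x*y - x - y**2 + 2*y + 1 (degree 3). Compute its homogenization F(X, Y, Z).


F(X, Y, Z) = -X**3 + X**2*Y + X**2*Z + 2*X*Y*Z - X*Z**2 - Y**2*Z + 2*Y*Z**2 + Z**3

deg(f) = 3.
Substitute x = X/Z, y = Y/Z into f, then multiply by Z^3.
  monomial -1·x^3·y^0 ↦ -1·X^3·Y^0·Z^0.
  monomial 1·x^2·y^1 ↦ 1·X^2·Y^1·Z^0.
  monomial 1·x^2·y^0 ↦ 1·X^2·Y^0·Z^1.
  monomial 2·x^1·y^1 ↦ 2·X^1·Y^1·Z^1.
  monomial -1·x^1·y^0 ↦ -1·X^1·Y^0·Z^2.
  monomial -1·x^0·y^2 ↦ -1·X^0·Y^2·Z^1.
  monomial 2·x^0·y^1 ↦ 2·X^0·Y^1·Z^2.
  monomial 1·x^0·y^0 ↦ 1·X^0·Y^0·Z^3.
Collecting: F(X, Y, Z) = -X**3 + X**2*Y + X**2*Z + 2*X*Y*Z - X*Z**2 - Y**2*Z + 2*Y*Z**2 + Z**3.


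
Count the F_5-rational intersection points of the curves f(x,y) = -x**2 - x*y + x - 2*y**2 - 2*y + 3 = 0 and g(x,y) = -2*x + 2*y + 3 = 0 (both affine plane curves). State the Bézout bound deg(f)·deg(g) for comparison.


Common zeros: {(3, 4)}; count = 1; Bézout bound = 2.

deg(f) = 2, deg(g) = 1, so Bézout bound = 2.
Scan x ∈ F_5. For each x, list the y ∈ F_5 with f(x, y) ≡ 0 and those with g(x, y) ≡ 0 (mod 5); the common zeros in that column are the intersection.
  x = 0: f ≡ 0 at y ∈ ∅; g ≡ 0 at y ∈ {1}; common: ∅.
  x = 1: f ≡ 0 at y ∈ ∅; g ≡ 0 at y ∈ {2}; common: ∅.
  x = 2: f ≡ 0 at y ∈ {1, 2}; g ≡ 0 at y ∈ {3}; common: ∅.
  x = 3: f ≡ 0 at y ∈ {1, 4}; g ≡ 0 at y ∈ {4}; common: {4}.
  x = 4: f ≡ 0 at y ∈ {3, 4}; g ≡ 0 at y ∈ {0}; common: ∅.
Collecting: common zeros = {(3, 4)}, so the count is 1.
Comparison with the Bézout bound: 1 ≤ 2 = deg(f)·deg(g), as expected for curves with no common component (the affine F_5-count falls short of the bound because intersections may lie at infinity, over extension fields, or carry multiplicity).


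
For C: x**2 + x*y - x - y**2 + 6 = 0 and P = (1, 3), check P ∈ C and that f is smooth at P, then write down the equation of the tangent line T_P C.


Tangent line at P: 4*x - 5*y + 11 = 0.

Step 1: f(1, 3) = 0, so P lies on C.
Step 2: partial derivatives
  f_x(x, y) = 2*x + y - 1, f_y(x, y) = x - 2*y.
  f_x(P) = 4, f_y(P) = -5 (gradient nonzero, so P is smooth).
Step 3: tangent line at P: 4·(x − 1) + -5·(y − 3) = 0.
Expanding: 4*x - 5*y + 11 = 0.


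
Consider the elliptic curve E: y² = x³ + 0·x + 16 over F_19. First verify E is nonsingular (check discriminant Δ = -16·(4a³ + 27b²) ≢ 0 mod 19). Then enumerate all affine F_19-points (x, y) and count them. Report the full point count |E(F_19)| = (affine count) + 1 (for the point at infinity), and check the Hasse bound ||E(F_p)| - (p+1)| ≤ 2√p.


Affine points = {(0, 4), (0, 15), (1, 6), (1, 13), (2, 9), (2, 10), (3, 9), (3, 10), (4, 2), (4, 17), (6, 2), (6, 17), (7, 6), (7, 13), (9, 2), (9, 17), (10, 3), (10, 16), (11, 6), (11, 13), (13, 3), (13, 16), (14, 9), (14, 10), (15, 3), (15, 16)}; affine count = 26; |E(F_19)| = 27.

Discriminant check: Δ ∝ 4a³ + 27b² = 4·0³ + 27·16² = 4·0 + 27·256 ≡ 15 (mod 19). Nonzero ⇒ E is nonsingular.
For each x ∈ F_19, compute rhs = x³ + 0·x + 16 mod 19, then count y ∈ F_19 with y² ≡ rhs.
  x = 0: rhs = 16, matching y values: 4, 15 (2 points).
  x = 1: rhs = 17, matching y values: 6, 13 (2 points).
  x = 2: rhs = 5, matching y values: 9, 10 (2 points).
  x = 3: rhs = 5, matching y values: 9, 10 (2 points).
  x = 4: rhs = 4, matching y values: 2, 17 (2 points).
  x = 5: rhs = 8, matching y values: none (0 points).
  x = 6: rhs = 4, matching y values: 2, 17 (2 points).
  x = 7: rhs = 17, matching y values: 6, 13 (2 points).
  x = 8: rhs = 15, matching y values: none (0 points).
  x = 9: rhs = 4, matching y values: 2, 17 (2 points).
  x = 10: rhs = 9, matching y values: 3, 16 (2 points).
  x = 11: rhs = 17, matching y values: 6, 13 (2 points).
  x = 12: rhs = 15, matching y values: none (0 points).
  x = 13: rhs = 9, matching y values: 3, 16 (2 points).
  x = 14: rhs = 5, matching y values: 9, 10 (2 points).
  x = 15: rhs = 9, matching y values: 3, 16 (2 points).
  x = 16: rhs = 8, matching y values: none (0 points).
  x = 17: rhs = 8, matching y values: none (0 points).
  x = 18: rhs = 15, matching y values: none (0 points).
Total affine count: 26.
Full point count |E(F_19)| = 26 + 1 = 27.
Hasse bound: |27 − (19+1)| = |7| = 7 ≤ 2√19 ≈ 8.7178 ✓.


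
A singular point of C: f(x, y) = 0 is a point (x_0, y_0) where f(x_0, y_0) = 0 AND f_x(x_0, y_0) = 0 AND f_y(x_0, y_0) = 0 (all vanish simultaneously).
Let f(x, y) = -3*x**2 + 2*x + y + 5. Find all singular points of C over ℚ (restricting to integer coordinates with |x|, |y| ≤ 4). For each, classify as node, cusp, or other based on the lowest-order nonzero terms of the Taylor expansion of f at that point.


No singular points in the scanned grid; C is smooth there.

Compute partial derivatives:
  f_x = 2 - 6*x.
  f_y = 1.
f_y = 1 is a nonzero constant, so f_y never vanishes: no point (x, y) can satisfy f = f_x = f_y = 0. In particular no (x, y) ∈ {−4, ..., 4}² is singular; the curve is smooth.


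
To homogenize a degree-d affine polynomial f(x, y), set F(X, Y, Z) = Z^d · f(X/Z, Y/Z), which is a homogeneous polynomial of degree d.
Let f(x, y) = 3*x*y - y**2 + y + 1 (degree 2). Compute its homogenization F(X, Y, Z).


F(X, Y, Z) = 3*X*Y - Y**2 + Y*Z + Z**2

deg(f) = 2.
Substitute x = X/Z, y = Y/Z into f, then multiply by Z^2.
  monomial 3·x^1·y^1 ↦ 3·X^1·Y^1·Z^0.
  monomial -1·x^0·y^2 ↦ -1·X^0·Y^2·Z^0.
  monomial 1·x^0·y^1 ↦ 1·X^0·Y^1·Z^1.
  monomial 1·x^0·y^0 ↦ 1·X^0·Y^0·Z^2.
Collecting: F(X, Y, Z) = 3*X*Y - Y**2 + Y*Z + Z**2.


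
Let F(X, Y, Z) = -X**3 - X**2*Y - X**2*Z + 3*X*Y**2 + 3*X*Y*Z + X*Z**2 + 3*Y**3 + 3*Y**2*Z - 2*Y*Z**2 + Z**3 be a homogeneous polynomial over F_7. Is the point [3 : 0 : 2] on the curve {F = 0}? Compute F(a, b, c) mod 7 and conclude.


F(3,0,2) ≡ 3 (mod 7); P is NOT on the curve.

Evaluate F(3, 0, 2) term-by-term (mod 7).
  -X**3 ↦ -1·27·1·1 = -27
  -X**2*Y ↦ -1·9·0·1 = 0
  -X**2*Z ↦ -1·9·1·2 = -18
  3*X*Y**2 ↦ 3·3·0·1 = 0
  3*X*Y*Z ↦ 3·3·0·2 = 0
  X*Z**2 ↦ 1·3·1·4 = 12
  3*Y**3 ↦ 3·1·0·1 = 0
  3*Y**2*Z ↦ 3·1·0·2 = 0
  -2*Y*Z**2 ↦ -2·1·0·4 = 0
  Z**3 ↦ 1·1·1·8 = 8
Sum: F(3, 0, 2) = (-27) + (0) + (-18) + (0) + (0) + (12) + (0) + (0) + (0) + (8) = -25.
Reducing mod 7: -25 ≡ 3 (mod 7).
Since F(a, b, c) ≡ 3 ≠ 0 (mod 7), P does NOT lie on the curve.


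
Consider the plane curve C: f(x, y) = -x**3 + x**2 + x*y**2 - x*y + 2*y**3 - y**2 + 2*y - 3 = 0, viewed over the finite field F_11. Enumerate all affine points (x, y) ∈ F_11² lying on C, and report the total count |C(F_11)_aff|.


Affine F_11-points: {(0, 1), (1, 1), (4, 5), (5, 2), (5, 3), (5, 4), (6, 10), (7, 0), (8, 0), (8, 3), (8, 10), (9, 10), (10, 3)}; count = 13.

For each of the 121 pairs (x, y) ∈ F_11², evaluate f(x, y) mod 11. Record the zeros.
  x = 0: [0↦8, 1↦0, 2↦2, 3↦4, 4↦7, 5↦1, 6↦9, 7↦10, 8↦5, 9↦6, 10↦3]  zeros at y ∈ {1}
  x = 1: [0↦8, 1↦0, 2↦4, 3↦10, 4↦8, 5↦10, 6↦6, 7↦8, 8↦6, 9↦1, 10↦5]  zeros at y ∈ {1}
  x = 2: [0↦4, 1↦7, 2↦2, 3↦1, 4↦5, 5↦4, 6↦10, 7↦2, 8↦3, 9↦3, 10↦3]  zeros at y ∈ ∅
  x = 3: [0↦1, 1↦4, 2↦1, 3↦4, 4↦3, 5↦10, 6↦4, 7↦8, 8↦1, 9↦6, 10↦2]  zeros at y ∈ ∅
  x = 4: [0↦4, 1↦7, 2↦6, 3↦2, 4↦7, 5↦0, 6↦4, 7↦9, 8↦5, 9↦4, 10↦7]  zeros at y ∈ {5}
  x = 5: [0↦7, 1↦10, 2↦0, 3↦0, 4↦0, 5↦1, 6↦4, 7↦10, 8↦9, 9↦2, 10↦1]  zeros at y ∈ {2, 3, 4}
  x = 6: [0↦4, 1↦7, 2↦10, 3↦3, 4↦9, 5↦7, 6↦9, 7↦5, 8↦7, 9↦5, 10↦0]  zeros at y ∈ {10}
  x = 7: [0↦0, 1↦3, 2↦8, 3↦5, 4↦6, 5↦1, 6↦2, 7↦10, 8↦4, 9↦7, 10↦9]  zeros at y ∈ {0}
  x = 8: [0↦0, 1↦3, 2↦10, 3↦0, 4↦7, 5↦10, 6↦10, 7↦8, 8↦5, 9↦2, 10↦0]  zeros at y ∈ {0, 3, 10}
  x = 9: [0↦9, 1↦1, 2↦10, 3↦4, 4↦6, 5↦6, 6↦5, 7↦4, 8↦4, 9↦6, 10↦0]  zeros at y ∈ {10}
  x = 10: [0↦10, 1↦2, 2↦2, 3↦0, 4↦8, 5↦5, 6↦3, 7↦3, 8↦6, 9↦2, 10↦3]  zeros at y ∈ {3}
Collecting zeros: affine points = {(0, 1), (1, 1), (4, 5), (5, 2), (5, 3), (5, 4), (6, 10), (7, 0), (8, 0), (8, 3), (8, 10), (9, 10), (10, 3)}.
Total count |C(F_11)_aff| = 13.


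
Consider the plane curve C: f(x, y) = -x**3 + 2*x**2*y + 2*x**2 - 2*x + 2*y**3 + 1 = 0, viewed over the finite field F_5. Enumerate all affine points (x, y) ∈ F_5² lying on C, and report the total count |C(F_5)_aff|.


Affine F_5-points: {(0, 3), (1, 0), (1, 2), (1, 3), (2, 3), (4, 1)}; count = 6.

For each of the 25 pairs (x, y) ∈ F_5², evaluate f(x, y) mod 5. Record the zeros.
  x = 0: [0↦1, 1↦3, 2↦2, 3↦0, 4↦4]  zeros at y ∈ {3}
  x = 1: [0↦0, 1↦4, 2↦0, 3↦0, 4↦1]  zeros at y ∈ {0, 2, 3}
  x = 2: [0↦2, 1↦2, 2↦4, 3↦0, 4↦2]  zeros at y ∈ {3}
  x = 3: [0↦1, 1↦1, 2↦3, 3↦4, 4↦1]  zeros at y ∈ ∅
  x = 4: [0↦1, 1↦0, 2↦1, 3↦1, 4↦2]  zeros at y ∈ {1}
Collecting zeros: affine points = {(0, 3), (1, 0), (1, 2), (1, 3), (2, 3), (4, 1)}.
Total count |C(F_5)_aff| = 6.


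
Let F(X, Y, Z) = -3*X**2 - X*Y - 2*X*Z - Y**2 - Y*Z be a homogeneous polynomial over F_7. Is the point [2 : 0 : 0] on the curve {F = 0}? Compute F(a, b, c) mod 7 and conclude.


F(2,0,0) ≡ 2 (mod 7); P is NOT on the curve.

Evaluate F(2, 0, 0) term-by-term (mod 7).
  -3*X**2 ↦ -3·4·1·1 = -12
  -X*Y ↦ -1·2·0·1 = 0
  -2*X*Z ↦ -2·2·1·0 = 0
  -Y**2 ↦ -1·1·0·1 = 0
  -Y*Z ↦ -1·1·0·0 = 0
Sum: F(2, 0, 0) = (-12) + (0) + (0) + (0) + (0) = -12.
Reducing mod 7: -12 ≡ 2 (mod 7).
Since F(a, b, c) ≡ 2 ≠ 0 (mod 7), P does NOT lie on the curve.


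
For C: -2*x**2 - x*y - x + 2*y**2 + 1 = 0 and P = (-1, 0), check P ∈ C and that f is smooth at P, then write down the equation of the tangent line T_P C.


Tangent line at P: 3*x + y + 3 = 0.

Step 1: f(-1, 0) = 0, so P lies on C.
Step 2: partial derivatives
  f_x(x, y) = -4*x - y - 1, f_y(x, y) = -x + 4*y.
  f_x(P) = 3, f_y(P) = 1 (gradient nonzero, so P is smooth).
Step 3: tangent line at P: 3·(x − -1) + 1·(y − 0) = 0.
Expanding: 3*x + y + 3 = 0.


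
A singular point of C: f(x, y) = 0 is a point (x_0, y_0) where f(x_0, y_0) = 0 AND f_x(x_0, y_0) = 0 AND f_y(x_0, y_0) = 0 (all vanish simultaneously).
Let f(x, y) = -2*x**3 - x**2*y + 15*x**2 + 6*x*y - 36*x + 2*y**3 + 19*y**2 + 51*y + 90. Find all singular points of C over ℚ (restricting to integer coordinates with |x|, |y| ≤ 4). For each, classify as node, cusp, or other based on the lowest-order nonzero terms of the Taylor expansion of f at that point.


Singular points: {(3, -3)}; classification: cusp.

Compute partial derivatives:
  f_x = -6*x**2 - 2*x*y + 30*x + 6*y - 36.
  f_y = -x**2 + 6*x + 6*y**2 + 38*y + 51.
Scan x_0 ∈ {−4, ..., 4}. For each x_0, f_y(x_0, y) is a polynomial in y; find its integer roots y ∈ {−4, ..., 4}, then test f_x and f at those candidates.
  x = -4: f_y(-4, y) = 6*y**2 + 38*y + 11; no integer root y with |y| ≤ 4.
  x = -3: f_y(-3, y) = 6*y**2 + 38*y + 24; no integer root y with |y| ≤ 4.
  x = -2: f_y(-2, y) = 6*y**2 + 38*y + 35; no integer root y with |y| ≤ 4.
  x = -1: f_y(-1, y) = 6*y**2 + 38*y + 44; no integer root y with |y| ≤ 4.
  x = 0: f_y(0, y) = 6*y**2 + 38*y + 51; no integer root y with |y| ≤ 4.
  x = 1: f_y(1, y) = 6*y**2 + 38*y + 56; vanishes at y ∈ {-4}. (1, -4): f_x = -28 ≠ 0.
  x = 2: f_y(2, y) = 6*y**2 + 38*y + 59; no integer root y with |y| ≤ 4.
  x = 3: f_y(3, y) = 6*y**2 + 38*y + 60; vanishes at y ∈ {-3}. (3, -3): f_x = 0, f = 0 — SINGULAR.
  x = 4: f_y(4, y) = 6*y**2 + 38*y + 59; no integer root y with |y| ≤ 4.
Only singular point on the grid: (3, -3).
Classify: substitute x = 3 + u, y = -3 + v and expand: f = -2*u**3 - u**2*v + 2*v**3 + v**2.
No constant or linear terms (consistent with a singular point). Quadratic part: v**2. Cubic part: -2*u**3 - u**2*v + 2*v**3.
The quadratic part v**2 is a perfect square, so there is a single (double) tangent line v = 0, i.e. y = -3. Restricting the cubic part to that line (v = 0) leaves -2*u**3 ≠ 0, so f is not divisible by v and the branch is v² ≈ 2*u**3 to lowest order — this is a cusp.
Classification: cusp.


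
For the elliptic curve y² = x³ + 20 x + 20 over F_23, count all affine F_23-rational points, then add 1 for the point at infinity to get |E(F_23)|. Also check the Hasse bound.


Affine points = {(1, 8), (1, 15), (4, 7), (4, 16), (8, 5), (8, 18), (9, 3), (9, 20), (10, 1), (10, 22), (13, 4), (13, 19), (14, 10), (14, 13), (17, 11), (17, 12), (18, 5), (18, 18), (20, 5), (20, 18), (21, 8), (21, 15)}; affine count = 22; |E(F_23)| = 23.

Discriminant check: Δ ∝ 4a³ + 27b² = 4·20³ + 27·20² = 4·8000 + 27·400 ≡ 20 (mod 23). Nonzero ⇒ E is nonsingular.
For each x ∈ F_23, compute rhs = x³ + 20·x + 20 mod 23, then count y ∈ F_23 with y² ≡ rhs.
  x = 0: rhs = 20, matching y values: none (0 points).
  x = 1: rhs = 18, matching y values: 8, 15 (2 points).
  x = 2: rhs = 22, matching y values: none (0 points).
  x = 3: rhs = 15, matching y values: none (0 points).
  x = 4: rhs = 3, matching y values: 7, 16 (2 points).
  x = 5: rhs = 15, matching y values: none (0 points).
  x = 6: rhs = 11, matching y values: none (0 points).
  x = 7: rhs = 20, matching y values: none (0 points).
  x = 8: rhs = 2, matching y values: 5, 18 (2 points).
  x = 9: rhs = 9, matching y values: 3, 20 (2 points).
  x = 10: rhs = 1, matching y values: 1, 22 (2 points).
  x = 11: rhs = 7, matching y values: none (0 points).
  x = 12: rhs = 10, matching y values: none (0 points).
  x = 13: rhs = 16, matching y values: 4, 19 (2 points).
  x = 14: rhs = 8, matching y values: 10, 13 (2 points).
  x = 15: rhs = 15, matching y values: none (0 points).
  x = 16: rhs = 20, matching y values: none (0 points).
  x = 17: rhs = 6, matching y values: 11, 12 (2 points).
  x = 18: rhs = 2, matching y values: 5, 18 (2 points).
  x = 19: rhs = 14, matching y values: none (0 points).
  x = 20: rhs = 2, matching y values: 5, 18 (2 points).
  x = 21: rhs = 18, matching y values: 8, 15 (2 points).
  x = 22: rhs = 22, matching y values: none (0 points).
Total affine count: 22.
Full point count |E(F_23)| = 22 + 1 = 23.
Hasse bound: |23 − (23+1)| = |-1| = 1 ≤ 2√23 ≈ 9.5917 ✓.


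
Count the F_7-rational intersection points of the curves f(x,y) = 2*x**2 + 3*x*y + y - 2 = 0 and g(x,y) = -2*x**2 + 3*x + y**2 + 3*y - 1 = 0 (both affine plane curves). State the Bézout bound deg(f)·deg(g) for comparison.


Common zeros: {(1, 0)}; count = 1; Bézout bound = 4.

deg(f) = 2, deg(g) = 2, so Bézout bound = 4.
Scan x ∈ F_7. For each x, list the y ∈ F_7 with f(x, y) ≡ 0 and those with g(x, y) ≡ 0 (mod 7); the common zeros in that column are the intersection.
  x = 0: f ≡ 0 at y ∈ {2}; g ≡ 0 at y ∈ ∅; common: ∅.
  x = 1: f ≡ 0 at y ∈ {0}; g ≡ 0 at y ∈ {0, 4}; common: {0}.
  x = 2: f ≡ 0 at y ∈ ∅; g ≡ 0 at y ∈ {2}; common: ∅.
  x = 3: f ≡ 0 at y ∈ {4}; g ≡ 0 at y ∈ {2}; common: ∅.
  x = 4: f ≡ 0 at y ∈ {2}; g ≡ 0 at y ∈ {0, 4}; common: ∅.
  x = 5: f ≡ 0 at y ∈ {4}; g ≡ 0 at y ∈ ∅; common: ∅.
  x = 6: f ≡ 0 at y ∈ {0}; g ≡ 0 at y ∈ ∅; common: ∅.
Collecting: common zeros = {(1, 0)}, so the count is 1.
Comparison with the Bézout bound: 1 ≤ 4 = deg(f)·deg(g), as expected for curves with no common component (the affine F_7-count falls short of the bound because intersections may lie at infinity, over extension fields, or carry multiplicity).


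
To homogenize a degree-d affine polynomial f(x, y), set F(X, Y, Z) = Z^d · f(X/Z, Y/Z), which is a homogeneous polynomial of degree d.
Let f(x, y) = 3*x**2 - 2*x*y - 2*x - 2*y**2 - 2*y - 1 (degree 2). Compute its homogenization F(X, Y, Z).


F(X, Y, Z) = 3*X**2 - 2*X*Y - 2*X*Z - 2*Y**2 - 2*Y*Z - Z**2

deg(f) = 2.
Substitute x = X/Z, y = Y/Z into f, then multiply by Z^2.
  monomial 3·x^2·y^0 ↦ 3·X^2·Y^0·Z^0.
  monomial -2·x^1·y^1 ↦ -2·X^1·Y^1·Z^0.
  monomial -2·x^1·y^0 ↦ -2·X^1·Y^0·Z^1.
  monomial -2·x^0·y^2 ↦ -2·X^0·Y^2·Z^0.
  monomial -2·x^0·y^1 ↦ -2·X^0·Y^1·Z^1.
  monomial -1·x^0·y^0 ↦ -1·X^0·Y^0·Z^2.
Collecting: F(X, Y, Z) = 3*X**2 - 2*X*Y - 2*X*Z - 2*Y**2 - 2*Y*Z - Z**2.


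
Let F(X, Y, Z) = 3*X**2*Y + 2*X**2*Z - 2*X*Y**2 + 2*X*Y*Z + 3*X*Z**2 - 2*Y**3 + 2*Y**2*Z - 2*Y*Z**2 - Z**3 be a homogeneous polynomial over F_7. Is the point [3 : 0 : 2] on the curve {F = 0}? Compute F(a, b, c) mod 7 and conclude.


F(3,0,2) ≡ 1 (mod 7); P is NOT on the curve.

Evaluate F(3, 0, 2) term-by-term (mod 7).
  3*X**2*Y ↦ 3·9·0·1 = 0
  2*X**2*Z ↦ 2·9·1·2 = 36
  -2*X*Y**2 ↦ -2·3·0·1 = 0
  2*X*Y*Z ↦ 2·3·0·2 = 0
  3*X*Z**2 ↦ 3·3·1·4 = 36
  -2*Y**3 ↦ -2·1·0·1 = 0
  2*Y**2*Z ↦ 2·1·0·2 = 0
  -2*Y*Z**2 ↦ -2·1·0·4 = 0
  -Z**3 ↦ -1·1·1·8 = -8
Sum: F(3, 0, 2) = (0) + (36) + (0) + (0) + (36) + (0) + (0) + (0) + (-8) = 64.
Reducing mod 7: 64 ≡ 1 (mod 7).
Since F(a, b, c) ≡ 1 ≠ 0 (mod 7), P does NOT lie on the curve.


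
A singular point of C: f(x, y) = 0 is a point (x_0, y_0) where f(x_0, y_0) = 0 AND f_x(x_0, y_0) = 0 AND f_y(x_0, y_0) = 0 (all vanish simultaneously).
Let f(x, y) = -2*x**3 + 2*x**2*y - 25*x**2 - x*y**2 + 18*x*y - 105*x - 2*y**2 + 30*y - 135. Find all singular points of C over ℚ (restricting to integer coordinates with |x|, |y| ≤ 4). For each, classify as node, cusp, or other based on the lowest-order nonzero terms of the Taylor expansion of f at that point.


Singular points: {(-3, 3)}; classification: node.

Compute partial derivatives:
  f_x = -6*x**2 + 4*x*y - 50*x - y**2 + 18*y - 105.
  f_y = 2*x**2 - 2*x*y + 18*x - 4*y + 30.
Scan x_0 ∈ {−4, ..., 4}. For each x_0, f_y(x_0, y) is a polynomial in y; find its integer roots y ∈ {−4, ..., 4}, then test f_x and f at those candidates.
  x = -4: f_y(-4, y) = 4*y - 10; no integer root y with |y| ≤ 4.
  x = -3: f_y(-3, y) = 2*y - 6; vanishes at y ∈ {3}. (-3, 3): f_x = 0, f = 0 — SINGULAR.
  x = -2: f_y(-2, y) = 2; no integer root y with |y| ≤ 4.
  x = -1: f_y(-1, y) = 14 - 2*y; no integer root y with |y| ≤ 4.
  x = 0: f_y(0, y) = 30 - 4*y; no integer root y with |y| ≤ 4.
  x = 1: f_y(1, y) = 50 - 6*y; no integer root y with |y| ≤ 4.
  x = 2: f_y(2, y) = 74 - 8*y; no integer root y with |y| ≤ 4.
  x = 3: f_y(3, y) = 102 - 10*y; no integer root y with |y| ≤ 4.
  x = 4: f_y(4, y) = 134 - 12*y; no integer root y with |y| ≤ 4.
Only singular point on the grid: (-3, 3).
Classify: substitute x = -3 + u, y = 3 + v and expand: f = -2*u**3 + 2*u**2*v - u**2 - u*v**2 + v**2.
No constant or linear terms (consistent with a singular point). Quadratic part: -u**2 + v**2. Cubic part: -2*u**3 + 2*u**2*v - u*v**2.
The quadratic part v**2 - u**2 = (v − u)(v + u) splits into two distinct linear factors, so there are two distinct tangent lines y − 3 = ±(x − -3) — this is a node (ordinary double point).
Classification: node.
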